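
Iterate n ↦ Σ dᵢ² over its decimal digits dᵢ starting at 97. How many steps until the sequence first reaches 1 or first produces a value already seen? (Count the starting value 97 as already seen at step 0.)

3

97 → 130
130 → 10
10 → 1  — reached 1.
That took 3 steps.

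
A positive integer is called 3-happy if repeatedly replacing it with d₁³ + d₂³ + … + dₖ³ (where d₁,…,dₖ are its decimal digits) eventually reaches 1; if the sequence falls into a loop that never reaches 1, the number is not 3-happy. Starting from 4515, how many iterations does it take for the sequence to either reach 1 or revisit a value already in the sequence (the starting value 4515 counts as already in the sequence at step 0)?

3

4515 → 4³ + 5³ + 1³ + 5³ = 64 + 125 + 1 + 125 = 315
315 → 3³ + 1³ + 5³ = 27 + 1 + 125 = 153
153 → 1³ + 5³ + 3³ = 1 + 125 + 27 = 153  — 153 repeats.
That took 3 steps.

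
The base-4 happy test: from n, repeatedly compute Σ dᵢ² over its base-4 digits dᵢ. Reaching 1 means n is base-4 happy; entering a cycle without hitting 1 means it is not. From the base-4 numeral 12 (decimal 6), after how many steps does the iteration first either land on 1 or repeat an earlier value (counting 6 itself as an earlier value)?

6 = (1,2)_4 → 1² + 2² = 5
5 = (1,1)_4 → 1² + 1² = 2
2 = (2)_4 → 2² = 4
4 = (1,0)_4 → 1² + 0² = 1  — reached 1.
That took 4 steps.

4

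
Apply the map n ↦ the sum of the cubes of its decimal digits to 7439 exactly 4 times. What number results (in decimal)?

1073

7439 → 7³ + 4³ + 3³ + 9³ = 343 + 64 + 27 + 729 = 1163
1163 → 1³ + 1³ + 6³ + 3³ = 1 + 1 + 216 + 27 = 245
245 → 2³ + 4³ + 5³ = 8 + 64 + 125 = 197
197 → 1³ + 9³ + 7³ = 1 + 729 + 343 = 1073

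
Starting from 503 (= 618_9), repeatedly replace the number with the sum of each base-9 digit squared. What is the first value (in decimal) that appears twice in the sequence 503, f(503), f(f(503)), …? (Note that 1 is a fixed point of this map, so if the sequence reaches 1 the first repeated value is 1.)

1

503 = (6,1,8)_9 → 6² + 1² + 8² = 101
101 = (1,2,2)_9 → 1² + 2² + 2² = 9
9 = (1,0)_9 → 1² + 0² = 1  — reached the fixed point 1.
1 → 1, so 1 is the first repeated value.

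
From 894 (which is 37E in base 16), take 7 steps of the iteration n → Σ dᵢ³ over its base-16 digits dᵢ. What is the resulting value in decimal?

3114

894 = (3,7,14)_16 → 3114
3114 = (12,2,10)_16 → 2736
2736 = (10,11,0)_16 → 2331
2331 = (9,1,11)_16 → 2061
2061 = (8,0,13)_16 → 2709
2709 = (10,9,5)_16 → 1854
1854 = (7,3,14)_16 → 3114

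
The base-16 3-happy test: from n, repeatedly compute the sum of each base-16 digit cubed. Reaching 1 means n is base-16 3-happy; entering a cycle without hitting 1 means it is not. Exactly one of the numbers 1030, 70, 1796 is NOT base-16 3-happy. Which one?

1796

1030: 1030 → 280 → 514 → 16 → 1  — reaches 1 (base-16 3-happy)
70: 70 → 280 → 514 → 16 → 1  — reaches 1 (base-16 3-happy)
1796: 1796 → 407 → 1073 → 92 → 1853 → 2567 → 1343 → 3527 → 4268 → 2729 → 2729  — repeats 2729 (not base-16 3-happy)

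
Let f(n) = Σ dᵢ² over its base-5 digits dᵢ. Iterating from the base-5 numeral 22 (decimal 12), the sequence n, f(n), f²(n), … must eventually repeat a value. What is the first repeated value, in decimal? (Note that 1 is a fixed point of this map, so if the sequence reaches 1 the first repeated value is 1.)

12 = (2,2)_5 → 2² + 2² = 8
8 = (1,3)_5 → 1² + 3² = 10
10 = (2,0)_5 → 2² + 0² = 4
4 = (4)_5 → 4² = 16
16 = (3,1)_5 → 3² + 1² = 10  — 10 already appeared earlier.

10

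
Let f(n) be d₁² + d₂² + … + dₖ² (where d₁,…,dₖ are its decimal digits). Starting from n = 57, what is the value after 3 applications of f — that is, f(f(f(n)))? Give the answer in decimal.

57 → 5² + 7² = 74
74 → 7² + 4² = 65
65 → 6² + 5² = 61

61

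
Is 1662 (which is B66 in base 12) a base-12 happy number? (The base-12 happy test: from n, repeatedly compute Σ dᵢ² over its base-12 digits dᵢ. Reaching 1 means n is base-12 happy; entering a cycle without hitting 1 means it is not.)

not base-12 happy

1662 = (11,6,6)_12 → 193
193 = (1,4,1)_12 → 18
18 = (1,6)_12 → 37
37 = (3,1)_12 → 10
10 = (10)_12 → 100
100 = (8,4)_12 → 80
80 = (6,8)_12 → 100  — 100 already seen; the sequence cycles without reaching 1.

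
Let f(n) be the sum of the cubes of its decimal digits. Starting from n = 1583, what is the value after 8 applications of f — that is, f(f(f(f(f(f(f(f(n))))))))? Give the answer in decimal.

737

1583 → 1³ + 5³ + 8³ + 3³ = 1 + 125 + 512 + 27 = 665
665 → 6³ + 6³ + 5³ = 216 + 216 + 125 = 557
557 → 5³ + 5³ + 7³ = 125 + 125 + 343 = 593
593 → 5³ + 9³ + 3³ = 125 + 729 + 27 = 881
881 → 8³ + 8³ + 1³ = 512 + 512 + 1 = 1025
1025 → 1³ + 0³ + 2³ + 5³ = 1 + 0 + 8 + 125 = 134
134 → 1³ + 3³ + 4³ = 1 + 27 + 64 = 92
92 → 9³ + 2³ = 729 + 8 = 737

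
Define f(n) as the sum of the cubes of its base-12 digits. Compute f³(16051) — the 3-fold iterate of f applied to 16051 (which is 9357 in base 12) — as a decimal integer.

16051 = (9,3,5,7)_12 → 9³ + 3³ + 5³ + 7³ = 729 + 27 + 125 + 343 = 1224
1224 = (8,6,0)_12 → 8³ + 6³ + 0³ = 512 + 216 + 0 = 728
728 = (5,0,8)_12 → 5³ + 0³ + 8³ = 125 + 0 + 512 = 637

637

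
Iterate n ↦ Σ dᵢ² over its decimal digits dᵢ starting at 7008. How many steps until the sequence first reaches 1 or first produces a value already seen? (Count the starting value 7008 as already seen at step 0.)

12

7008 → 7² + 0² + 0² + 8² = 49 + 0 + 0 + 64 = 113
113 → 1² + 1² + 3² = 1 + 1 + 9 = 11
11 → 1² + 1² = 1 + 1 = 2
2 → 2² = 4
4 → 4² = 16
16 → 1² + 6² = 1 + 36 = 37
37 → 3² + 7² = 9 + 49 = 58
58 → 5² + 8² = 25 + 64 = 89
89 → 8² + 9² = 64 + 81 = 145
145 → 1² + 4² + 5² = 1 + 16 + 25 = 42
42 → 4² + 2² = 16 + 4 = 20
20 → 2² + 0² = 4 + 0 = 4  — 4 repeats.
That took 12 steps.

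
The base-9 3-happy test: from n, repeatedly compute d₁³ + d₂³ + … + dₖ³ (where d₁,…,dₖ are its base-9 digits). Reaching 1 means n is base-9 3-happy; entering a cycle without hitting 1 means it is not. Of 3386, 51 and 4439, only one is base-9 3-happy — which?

51

3386: 3386 → 540 → 432 → 152 → 856 → 128 → 134 → 638 → 1198 → 470 → 476 → 980 → 540  — repeats 540 (not base-9 3-happy)
51: 51 → 341 → 577 → 345 → 99 → 9 → 1  — reaches 1 (base-9 3-happy)
4439: 4439 → 567 → 343 → 73 → 513 → 243 → 27 → 27  — repeats 27 (not base-9 3-happy)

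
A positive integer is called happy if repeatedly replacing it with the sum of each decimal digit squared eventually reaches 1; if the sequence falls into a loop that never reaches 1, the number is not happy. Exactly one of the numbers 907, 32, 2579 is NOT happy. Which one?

907: 907 → 130 → 10 → 1  — reaches 1 (happy)
32: 32 → 13 → 10 → 1  — reaches 1 (happy)
2579: 2579 → 159 → 107 → 50 → 25 → 29 → 85 → 89 → 145 → 42 → 20 → 4 → 16 → 37 → 58 → 89  — repeats 89 (not happy)

2579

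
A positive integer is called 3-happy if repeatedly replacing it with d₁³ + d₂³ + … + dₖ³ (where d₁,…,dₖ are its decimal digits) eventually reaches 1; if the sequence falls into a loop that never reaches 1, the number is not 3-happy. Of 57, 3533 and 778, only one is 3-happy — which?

57: 57 → 468 → 792 → 1080 → 513 → 153 → 153  — repeats 153 (not 3-happy)
3533: 3533 → 206 → 224 → 80 → 512 → 134 → 92 → 737 → 713 → 371 → 371  — repeats 371 (not 3-happy)
778: 778 → 1198 → 1243 → 100 → 1  — reaches 1 (3-happy)

778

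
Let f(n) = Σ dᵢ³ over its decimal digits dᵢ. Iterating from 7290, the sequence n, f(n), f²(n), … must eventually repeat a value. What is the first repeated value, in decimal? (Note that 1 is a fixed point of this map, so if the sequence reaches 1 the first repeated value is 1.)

7290 → 1080
1080 → 513
513 → 153
153 → 153  — 153 already appeared earlier.

153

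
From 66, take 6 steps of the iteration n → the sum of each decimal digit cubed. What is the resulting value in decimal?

66 → 6³ + 6³ = 216 + 216 = 432
432 → 4³ + 3³ + 2³ = 64 + 27 + 8 = 99
99 → 9³ + 9³ = 729 + 729 = 1458
1458 → 1³ + 4³ + 5³ + 8³ = 1 + 64 + 125 + 512 = 702
702 → 7³ + 0³ + 2³ = 343 + 0 + 8 = 351
351 → 3³ + 5³ + 1³ = 27 + 125 + 1 = 153

153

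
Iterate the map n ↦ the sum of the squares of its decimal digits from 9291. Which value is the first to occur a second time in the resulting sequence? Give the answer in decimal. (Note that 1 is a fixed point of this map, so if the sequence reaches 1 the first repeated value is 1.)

1

9291 → 9² + 2² + 9² + 1² = 81 + 4 + 81 + 1 = 167
167 → 1² + 6² + 7² = 1 + 36 + 49 = 86
86 → 8² + 6² = 64 + 36 = 100
100 → 1² + 0² + 0² = 1 + 0 + 0 = 1  — reached the fixed point 1.
1 → 1, so 1 is the first repeated value.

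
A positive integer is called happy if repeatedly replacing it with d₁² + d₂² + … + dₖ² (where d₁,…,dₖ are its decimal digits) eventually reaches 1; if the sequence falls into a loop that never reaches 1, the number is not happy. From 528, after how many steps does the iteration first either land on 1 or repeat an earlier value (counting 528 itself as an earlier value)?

528 → 5² + 2² + 8² = 93
93 → 9² + 3² = 90
90 → 9² + 0² = 81
81 → 8² + 1² = 65
65 → 6² + 5² = 61
61 → 6² + 1² = 37
37 → 3² + 7² = 58
58 → 5² + 8² = 89
89 → 8² + 9² = 145
145 → 1² + 4² + 5² = 42
42 → 4² + 2² = 20
20 → 2² + 0² = 4
4 → 4² = 16
16 → 1² + 6² = 37  — 37 repeats.
That took 14 steps.

14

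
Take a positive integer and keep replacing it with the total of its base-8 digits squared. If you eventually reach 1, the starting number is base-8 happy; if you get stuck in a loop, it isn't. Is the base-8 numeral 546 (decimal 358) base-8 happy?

base-8 happy

358 = (5,4,6)_8 → 5² + 4² + 6² = 25 + 16 + 36 = 77
77 = (1,1,5)_8 → 1² + 1² + 5² = 1 + 1 + 25 = 27
27 = (3,3)_8 → 3² + 3² = 9 + 9 = 18
18 = (2,2)_8 → 2² + 2² = 4 + 4 = 8
8 = (1,0)_8 → 1² + 0² = 1 + 0 = 1  — reached 1.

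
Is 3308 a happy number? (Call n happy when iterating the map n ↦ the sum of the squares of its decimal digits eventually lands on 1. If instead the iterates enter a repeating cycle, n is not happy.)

3308 → 3² + 3² + 0² + 8² = 82
82 → 8² + 2² = 68
68 → 6² + 8² = 100
100 → 1² + 0² + 0² = 1  — reached 1.

happy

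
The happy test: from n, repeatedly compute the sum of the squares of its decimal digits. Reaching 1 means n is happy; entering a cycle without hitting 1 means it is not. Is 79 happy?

happy

79 → 7² + 9² = 49 + 81 = 130
130 → 1² + 3² + 0² = 1 + 9 + 0 = 10
10 → 1² + 0² = 1 + 0 = 1  — reached 1.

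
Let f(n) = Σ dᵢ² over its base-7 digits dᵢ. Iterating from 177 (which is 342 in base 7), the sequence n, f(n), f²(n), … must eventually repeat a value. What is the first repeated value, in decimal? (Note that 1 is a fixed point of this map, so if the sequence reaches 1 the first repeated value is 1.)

29

177 = (3,4,2)_7 → 3² + 4² + 2² = 29
29 = (4,1)_7 → 4² + 1² = 17
17 = (2,3)_7 → 2² + 3² = 13
13 = (1,6)_7 → 1² + 6² = 37
37 = (5,2)_7 → 5² + 2² = 29  — 29 already appeared earlier.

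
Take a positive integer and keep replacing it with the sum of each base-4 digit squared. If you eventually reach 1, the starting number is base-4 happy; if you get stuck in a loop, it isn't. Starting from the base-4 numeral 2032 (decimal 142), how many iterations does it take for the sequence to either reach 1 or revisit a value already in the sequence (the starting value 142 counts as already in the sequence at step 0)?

4

142 = (2,0,3,2)_4 → 2² + 0² + 3² + 2² = 17
17 = (1,0,1)_4 → 1² + 0² + 1² = 2
2 = (2)_4 → 2² = 4
4 = (1,0)_4 → 1² + 0² = 1  — reached 1.
That took 4 steps.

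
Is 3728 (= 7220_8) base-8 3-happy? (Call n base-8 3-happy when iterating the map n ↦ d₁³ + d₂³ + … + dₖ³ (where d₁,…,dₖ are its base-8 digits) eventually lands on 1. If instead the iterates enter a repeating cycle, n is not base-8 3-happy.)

3728 = (7,2,2,0)_8 → 359
359 = (5,4,7)_8 → 532
532 = (1,0,2,4)_8 → 73
73 = (1,1,1)_8 → 3
3 = (3)_8 → 27
27 = (3,3)_8 → 54
54 = (6,6)_8 → 432
432 = (6,6,0)_8 → 432  — 432 already seen; the sequence cycles without reaching 1.

not base-8 3-happy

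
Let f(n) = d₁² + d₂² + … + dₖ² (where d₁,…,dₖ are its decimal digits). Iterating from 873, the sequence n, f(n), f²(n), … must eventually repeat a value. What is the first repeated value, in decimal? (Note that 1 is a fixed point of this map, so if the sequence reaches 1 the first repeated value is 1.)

37

873 → 8² + 7² + 3² = 64 + 49 + 9 = 122
122 → 1² + 2² + 2² = 1 + 4 + 4 = 9
9 → 9² = 81
81 → 8² + 1² = 64 + 1 = 65
65 → 6² + 5² = 36 + 25 = 61
61 → 6² + 1² = 36 + 1 = 37
37 → 3² + 7² = 9 + 49 = 58
58 → 5² + 8² = 25 + 64 = 89
89 → 8² + 9² = 64 + 81 = 145
145 → 1² + 4² + 5² = 1 + 16 + 25 = 42
42 → 4² + 2² = 16 + 4 = 20
20 → 2² + 0² = 4 + 0 = 4
4 → 4² = 16
16 → 1² + 6² = 1 + 36 = 37  — 37 already appeared earlier.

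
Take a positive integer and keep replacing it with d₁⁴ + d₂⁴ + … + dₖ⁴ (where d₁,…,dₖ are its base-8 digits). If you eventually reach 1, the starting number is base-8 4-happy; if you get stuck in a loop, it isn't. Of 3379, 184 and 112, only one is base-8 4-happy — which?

3379: 3379 → 2929 → 2547 → 4034 → 4818 → 115 → 1378 → 913 → 1314 → 544 → 257 → 257  — repeats 257 (not base-8 4-happy)
184: 184 → 2417 → 2178 → 288 → 512 → 1  — reaches 1 (base-8 4-happy)
112: 112 → 1297 → 289 → 513 → 2 → 16 → 16  — repeats 16 (not base-8 4-happy)

184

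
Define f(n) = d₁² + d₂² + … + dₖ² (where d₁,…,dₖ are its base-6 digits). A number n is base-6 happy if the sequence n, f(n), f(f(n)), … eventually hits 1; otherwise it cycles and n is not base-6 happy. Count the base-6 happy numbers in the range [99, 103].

99: 99 → 29 → 41 → 26 → 20 → 13 → 5 → 25 → 17 → 29  (repeats 29)
100: 100 → 36 → 1  (reaches 1)
101: 101 → 45 → 11 → 26 → 20 → 13 → 5 → 25 → 17 → 29 → 41 → 26  (repeats 26)
102: 102 → 29 → 41 → 26 → 20 → 13 → 5 → 25 → 17 → 29  (repeats 29)
103: 103 → 30 → 25 → 17 → 29 → 41 → 26 → 20 → 13 → 5 → 25  (repeats 25)
base-6 happy: 100

1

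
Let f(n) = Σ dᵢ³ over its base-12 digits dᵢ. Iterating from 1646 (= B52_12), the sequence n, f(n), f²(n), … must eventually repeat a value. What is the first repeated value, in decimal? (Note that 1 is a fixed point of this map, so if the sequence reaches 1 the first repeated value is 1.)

1646 = (11,5,2)_12 → 11³ + 5³ + 2³ = 1331 + 125 + 8 = 1464
1464 = (10,2,0)_12 → 10³ + 2³ + 0³ = 1000 + 8 + 0 = 1008
1008 = (7,0,0)_12 → 7³ + 0³ + 0³ = 343 + 0 + 0 = 343
343 = (2,4,7)_12 → 2³ + 4³ + 7³ = 8 + 64 + 343 = 415
415 = (2,10,7)_12 → 2³ + 10³ + 7³ = 8 + 1000 + 343 = 1351
1351 = (9,4,7)_12 → 9³ + 4³ + 7³ = 729 + 64 + 343 = 1136
1136 = (7,10,8)_12 → 7³ + 10³ + 8³ = 343 + 1000 + 512 = 1855
1855 = (1,0,10,7)_12 → 1³ + 0³ + 10³ + 7³ = 1 + 0 + 1000 + 343 = 1344
1344 = (9,4,0)_12 → 9³ + 4³ + 0³ = 729 + 64 + 0 = 793
793 = (5,6,1)_12 → 5³ + 6³ + 1³ = 125 + 216 + 1 = 342
342 = (2,4,6)_12 → 2³ + 4³ + 6³ = 8 + 64 + 216 = 288
288 = (2,0,0)_12 → 2³ + 0³ + 0³ = 8 + 0 + 0 = 8
8 = (8)_12 → 8³ = 512
512 = (3,6,8)_12 → 3³ + 6³ + 8³ = 27 + 216 + 512 = 755
755 = (5,2,11)_12 → 5³ + 2³ + 11³ = 125 + 8 + 1331 = 1464  — 1464 already appeared earlier.

1464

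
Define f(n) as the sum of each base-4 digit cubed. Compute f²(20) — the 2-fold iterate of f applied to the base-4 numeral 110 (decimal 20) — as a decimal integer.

20 = (1,1,0)_4 → 1³ + 1³ + 0³ = 1 + 1 + 0 = 2
2 = (2)_4 → 2³ = 8

8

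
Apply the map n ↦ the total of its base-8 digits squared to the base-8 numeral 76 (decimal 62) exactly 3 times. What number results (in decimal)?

62 = (7,6)_8 → 7² + 6² = 49 + 36 = 85
85 = (1,2,5)_8 → 1² + 2² + 5² = 1 + 4 + 25 = 30
30 = (3,6)_8 → 3² + 6² = 9 + 36 = 45

45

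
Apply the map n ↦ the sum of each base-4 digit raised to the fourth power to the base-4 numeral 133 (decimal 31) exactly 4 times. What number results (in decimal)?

31 = (1,3,3)_4 → 1⁴ + 3⁴ + 3⁴ = 163
163 = (2,2,0,3)_4 → 2⁴ + 2⁴ + 0⁴ + 3⁴ = 113
113 = (1,3,0,1)_4 → 1⁴ + 3⁴ + 0⁴ + 1⁴ = 83
83 = (1,1,0,3)_4 → 1⁴ + 1⁴ + 0⁴ + 3⁴ = 83

83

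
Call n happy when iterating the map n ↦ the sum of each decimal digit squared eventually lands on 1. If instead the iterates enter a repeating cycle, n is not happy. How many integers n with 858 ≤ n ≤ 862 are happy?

858: 858 → 153 → 35 → 34 → 25 → 29 → 85 → 89 → 145 → 42 → 20 → 4 → 16 → 37 → 58 → 89  — not happy
859: 859 → 170 → 50 → 25 → 29 → 85 → 89 → 145 → 42 → 20 → 4 → 16 → 37 → 58 → 89  — not happy
860: 860 → 100 → 1  — happy
861: 861 → 101 → 2 → 4 → 16 → 37 → 58 → 89 → 145 → 42 → 20 → 4  — not happy
862: 862 → 104 → 17 → 50 → 25 → 29 → 85 → 89 → 145 → 42 → 20 → 4 → 16 → 37 → 58 → 89  — not happy
happy: 860

1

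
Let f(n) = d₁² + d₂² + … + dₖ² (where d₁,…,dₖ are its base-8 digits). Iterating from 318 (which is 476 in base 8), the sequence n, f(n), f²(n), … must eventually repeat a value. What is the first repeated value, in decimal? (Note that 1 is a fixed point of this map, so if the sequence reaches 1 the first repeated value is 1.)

318 = (4,7,6)_8 → 4² + 7² + 6² = 16 + 49 + 36 = 101
101 = (1,4,5)_8 → 1² + 4² + 5² = 1 + 16 + 25 = 42
42 = (5,2)_8 → 5² + 2² = 25 + 4 = 29
29 = (3,5)_8 → 3² + 5² = 9 + 25 = 34
34 = (4,2)_8 → 4² + 2² = 16 + 4 = 20
20 = (2,4)_8 → 2² + 4² = 4 + 16 = 20  — 20 already appeared earlier.

20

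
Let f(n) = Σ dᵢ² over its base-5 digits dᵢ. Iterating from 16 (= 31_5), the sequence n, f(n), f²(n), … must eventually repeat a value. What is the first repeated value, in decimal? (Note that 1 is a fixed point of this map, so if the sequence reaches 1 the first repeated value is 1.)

16

16 = (3,1)_5 → 3² + 1² = 9 + 1 = 10
10 = (2,0)_5 → 2² + 0² = 4 + 0 = 4
4 = (4)_5 → 4² = 16  — 16 already appeared earlier.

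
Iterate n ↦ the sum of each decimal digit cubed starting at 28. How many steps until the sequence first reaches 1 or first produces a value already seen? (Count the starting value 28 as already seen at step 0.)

28 → 520
520 → 133
133 → 55
55 → 250
250 → 133  — 133 repeats.
That took 5 steps.

5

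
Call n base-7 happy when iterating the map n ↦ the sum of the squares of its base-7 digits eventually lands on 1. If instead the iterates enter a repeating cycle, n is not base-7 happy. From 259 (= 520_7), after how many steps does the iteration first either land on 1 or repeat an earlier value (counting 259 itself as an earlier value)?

259 = (5,2,0)_7 → 5² + 2² + 0² = 29
29 = (4,1)_7 → 4² + 1² = 17
17 = (2,3)_7 → 2² + 3² = 13
13 = (1,6)_7 → 1² + 6² = 37
37 = (5,2)_7 → 5² + 2² = 29  — 29 repeats.
That took 5 steps.

5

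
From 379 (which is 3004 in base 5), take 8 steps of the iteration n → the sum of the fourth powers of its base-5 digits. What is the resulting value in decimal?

593

379 = (3,0,0,4)_5 → 3⁴ + 0⁴ + 0⁴ + 4⁴ = 81 + 0 + 0 + 256 = 337
337 = (2,3,2,2)_5 → 2⁴ + 3⁴ + 2⁴ + 2⁴ = 16 + 81 + 16 + 16 = 129
129 = (1,0,0,4)_5 → 1⁴ + 0⁴ + 0⁴ + 4⁴ = 1 + 0 + 0 + 256 = 257
257 = (2,0,1,2)_5 → 2⁴ + 0⁴ + 1⁴ + 2⁴ = 16 + 0 + 1 + 16 = 33
33 = (1,1,3)_5 → 1⁴ + 1⁴ + 3⁴ = 1 + 1 + 81 = 83
83 = (3,1,3)_5 → 3⁴ + 1⁴ + 3⁴ = 81 + 1 + 81 = 163
163 = (1,1,2,3)_5 → 1⁴ + 1⁴ + 2⁴ + 3⁴ = 1 + 1 + 16 + 81 = 99
99 = (3,4,4)_5 → 3⁴ + 4⁴ + 4⁴ = 81 + 256 + 256 = 593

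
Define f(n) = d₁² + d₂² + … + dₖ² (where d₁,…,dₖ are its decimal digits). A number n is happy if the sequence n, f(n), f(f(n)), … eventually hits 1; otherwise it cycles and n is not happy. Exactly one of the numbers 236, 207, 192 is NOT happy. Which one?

236: 236 → 49 → 97 → 130 → 10 → 1  — reaches 1 (happy)
207: 207 → 53 → 34 → 25 → 29 → 85 → 89 → 145 → 42 → 20 → 4 → 16 → 37 → 58 → 89  — repeats 89 (not happy)
192: 192 → 86 → 100 → 1  — reaches 1 (happy)

207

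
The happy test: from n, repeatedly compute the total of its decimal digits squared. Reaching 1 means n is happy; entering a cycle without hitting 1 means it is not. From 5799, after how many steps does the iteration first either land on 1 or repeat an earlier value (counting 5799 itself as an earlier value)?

6

5799 → 236
236 → 49
49 → 97
97 → 130
130 → 10
10 → 1  — reached 1.
That took 6 steps.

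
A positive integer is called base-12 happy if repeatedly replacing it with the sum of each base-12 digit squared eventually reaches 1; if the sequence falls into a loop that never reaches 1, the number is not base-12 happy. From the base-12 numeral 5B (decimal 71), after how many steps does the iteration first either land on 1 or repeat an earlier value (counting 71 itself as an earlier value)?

4

71 = (5,11)_12 → 146
146 = (1,0,2)_12 → 5
5 = (5)_12 → 25
25 = (2,1)_12 → 5  — 5 repeats.
That took 4 steps.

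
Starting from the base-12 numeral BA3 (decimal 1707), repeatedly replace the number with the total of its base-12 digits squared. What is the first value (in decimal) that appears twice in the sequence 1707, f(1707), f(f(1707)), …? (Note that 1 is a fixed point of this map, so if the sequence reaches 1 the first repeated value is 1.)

1707 = (11,10,3)_12 → 11² + 10² + 3² = 121 + 100 + 9 = 230
230 = (1,7,2)_12 → 1² + 7² + 2² = 1 + 49 + 4 = 54
54 = (4,6)_12 → 4² + 6² = 16 + 36 = 52
52 = (4,4)_12 → 4² + 4² = 16 + 16 = 32
32 = (2,8)_12 → 2² + 8² = 4 + 64 = 68
68 = (5,8)_12 → 5² + 8² = 25 + 64 = 89
89 = (7,5)_12 → 7² + 5² = 49 + 25 = 74
74 = (6,2)_12 → 6² + 2² = 36 + 4 = 40
40 = (3,4)_12 → 3² + 4² = 9 + 16 = 25
25 = (2,1)_12 → 2² + 1² = 4 + 1 = 5
5 = (5)_12 → 5² = 25  — 25 already appeared earlier.

25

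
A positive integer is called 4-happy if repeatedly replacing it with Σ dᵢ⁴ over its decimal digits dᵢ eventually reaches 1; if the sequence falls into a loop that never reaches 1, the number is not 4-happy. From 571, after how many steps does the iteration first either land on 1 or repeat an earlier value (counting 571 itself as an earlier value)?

571 → 5⁴ + 7⁴ + 1⁴ = 625 + 2401 + 1 = 3027
3027 → 3⁴ + 0⁴ + 2⁴ + 7⁴ = 81 + 0 + 16 + 2401 = 2498
2498 → 2⁴ + 4⁴ + 9⁴ + 8⁴ = 16 + 256 + 6561 + 4096 = 10929
10929 → 1⁴ + 0⁴ + 9⁴ + 2⁴ + 9⁴ = 1 + 0 + 6561 + 16 + 6561 = 13139
13139 → 1⁴ + 3⁴ + 1⁴ + 3⁴ + 9⁴ = 1 + 81 + 1 + 81 + 6561 = 6725
6725 → 6⁴ + 7⁴ + 2⁴ + 5⁴ = 1296 + 2401 + 16 + 625 = 4338
4338 → 4⁴ + 3⁴ + 3⁴ + 8⁴ = 256 + 81 + 81 + 4096 = 4514
4514 → 4⁴ + 5⁴ + 1⁴ + 4⁴ = 256 + 625 + 1 + 256 = 1138
1138 → 1⁴ + 1⁴ + 3⁴ + 8⁴ = 1 + 1 + 81 + 4096 = 4179
4179 → 4⁴ + 1⁴ + 7⁴ + 9⁴ = 256 + 1 + 2401 + 6561 = 9219
9219 → 9⁴ + 2⁴ + 1⁴ + 9⁴ = 6561 + 16 + 1 + 6561 = 13139  — 13139 repeats.
That took 11 steps.

11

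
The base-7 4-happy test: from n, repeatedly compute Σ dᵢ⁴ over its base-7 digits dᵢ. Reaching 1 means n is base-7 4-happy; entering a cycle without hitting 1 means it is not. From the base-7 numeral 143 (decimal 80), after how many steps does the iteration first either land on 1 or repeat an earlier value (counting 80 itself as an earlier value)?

80 = (1,4,3)_7 → 1⁴ + 4⁴ + 3⁴ = 338
338 = (6,6,2)_7 → 6⁴ + 6⁴ + 2⁴ = 2608
2608 = (1,0,4,1,4)_7 → 1⁴ + 0⁴ + 4⁴ + 1⁴ + 4⁴ = 514
514 = (1,3,3,3)_7 → 1⁴ + 3⁴ + 3⁴ + 3⁴ = 244
244 = (4,6,6)_7 → 4⁴ + 6⁴ + 6⁴ = 2848
2848 = (1,1,2,0,6)_7 → 1⁴ + 1⁴ + 2⁴ + 0⁴ + 6⁴ = 1314
1314 = (3,5,5,5)_7 → 3⁴ + 5⁴ + 5⁴ + 5⁴ = 1956
1956 = (5,4,6,3)_7 → 5⁴ + 4⁴ + 6⁴ + 3⁴ = 2258
2258 = (6,4,0,4)_7 → 6⁴ + 4⁴ + 0⁴ + 4⁴ = 1808
1808 = (5,1,6,2)_7 → 5⁴ + 1⁴ + 6⁴ + 2⁴ = 1938
1938 = (5,4,3,6)_7 → 5⁴ + 4⁴ + 3⁴ + 6⁴ = 2258  — 2258 repeats.
That took 11 steps.

11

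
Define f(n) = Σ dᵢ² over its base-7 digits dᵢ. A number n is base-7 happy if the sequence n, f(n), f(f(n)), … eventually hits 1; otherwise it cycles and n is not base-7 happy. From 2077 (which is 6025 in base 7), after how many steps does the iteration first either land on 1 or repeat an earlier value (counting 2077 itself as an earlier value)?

5

2077 = (6,0,2,5)_7 → 6² + 0² + 2² + 5² = 36 + 0 + 4 + 25 = 65
65 = (1,2,2)_7 → 1² + 2² + 2² = 1 + 4 + 4 = 9
9 = (1,2)_7 → 1² + 2² = 1 + 4 = 5
5 = (5)_7 → 5² = 25
25 = (3,4)_7 → 3² + 4² = 9 + 16 = 25  — 25 repeats.
That took 5 steps.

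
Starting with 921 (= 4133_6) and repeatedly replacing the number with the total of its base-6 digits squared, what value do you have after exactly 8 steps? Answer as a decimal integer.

921 = (4,1,3,3)_6 → 4² + 1² + 3² + 3² = 35
35 = (5,5)_6 → 5² + 5² = 50
50 = (1,2,2)_6 → 1² + 2² + 2² = 9
9 = (1,3)_6 → 1² + 3² = 10
10 = (1,4)_6 → 1² + 4² = 17
17 = (2,5)_6 → 2² + 5² = 29
29 = (4,5)_6 → 4² + 5² = 41
41 = (1,0,5)_6 → 1² + 0² + 5² = 26

26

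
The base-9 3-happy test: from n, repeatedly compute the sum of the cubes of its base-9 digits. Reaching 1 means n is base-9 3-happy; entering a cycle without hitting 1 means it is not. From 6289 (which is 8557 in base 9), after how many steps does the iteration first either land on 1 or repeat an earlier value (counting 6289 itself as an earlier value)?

6289 = (8,5,5,7)_9 → 1105
1105 = (1,4,5,7)_9 → 533
533 = (6,5,2)_9 → 349
349 = (4,2,7)_9 → 415
415 = (5,1,1)_9 → 127
127 = (1,5,1)_9 → 127  — 127 repeats.
That took 6 steps.

6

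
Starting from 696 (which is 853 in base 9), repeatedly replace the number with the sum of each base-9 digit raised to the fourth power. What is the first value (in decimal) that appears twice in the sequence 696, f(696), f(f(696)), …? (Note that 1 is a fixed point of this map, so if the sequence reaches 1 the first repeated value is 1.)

696 = (8,5,3)_9 → 8⁴ + 5⁴ + 3⁴ = 4096 + 625 + 81 = 4802
4802 = (6,5,2,5)_9 → 6⁴ + 5⁴ + 2⁴ + 5⁴ = 1296 + 625 + 16 + 625 = 2562
2562 = (3,4,5,6)_9 → 3⁴ + 4⁴ + 5⁴ + 6⁴ = 81 + 256 + 625 + 1296 = 2258
2258 = (3,0,7,8)_9 → 3⁴ + 0⁴ + 7⁴ + 8⁴ = 81 + 0 + 2401 + 4096 = 6578
6578 = (1,0,0,1,8)_9 → 1⁴ + 0⁴ + 0⁴ + 1⁴ + 8⁴ = 1 + 0 + 0 + 1 + 4096 = 4098
4098 = (5,5,5,3)_9 → 5⁴ + 5⁴ + 5⁴ + 3⁴ = 625 + 625 + 625 + 81 = 1956
1956 = (2,6,1,3)_9 → 2⁴ + 6⁴ + 1⁴ + 3⁴ = 16 + 1296 + 1 + 81 = 1394
1394 = (1,8,1,8)_9 → 1⁴ + 8⁴ + 1⁴ + 8⁴ = 1 + 4096 + 1 + 4096 = 8194
8194 = (1,2,2,1,4)_9 → 1⁴ + 2⁴ + 2⁴ + 1⁴ + 4⁴ = 1 + 16 + 16 + 1 + 256 = 290
290 = (3,5,2)_9 → 3⁴ + 5⁴ + 2⁴ = 81 + 625 + 16 = 722
722 = (8,8,2)_9 → 8⁴ + 8⁴ + 2⁴ = 4096 + 4096 + 16 = 8208
8208 = (1,2,2,3,0)_9 → 1⁴ + 2⁴ + 2⁴ + 3⁴ + 0⁴ = 1 + 16 + 16 + 81 + 0 = 114
114 = (1,3,6)_9 → 1⁴ + 3⁴ + 6⁴ = 1 + 81 + 1296 = 1378
1378 = (1,8,0,1)_9 → 1⁴ + 8⁴ + 0⁴ + 1⁴ = 1 + 4096 + 0 + 1 = 4098  — 4098 already appeared earlier.

4098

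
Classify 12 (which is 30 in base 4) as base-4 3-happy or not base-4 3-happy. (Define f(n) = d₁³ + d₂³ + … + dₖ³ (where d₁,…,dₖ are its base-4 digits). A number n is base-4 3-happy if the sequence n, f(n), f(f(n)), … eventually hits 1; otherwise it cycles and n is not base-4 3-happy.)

12 = (3,0)_4 → 3³ + 0³ = 27 + 0 = 27
27 = (1,2,3)_4 → 1³ + 2³ + 3³ = 1 + 8 + 27 = 36
36 = (2,1,0)_4 → 2³ + 1³ + 0³ = 8 + 1 + 0 = 9
9 = (2,1)_4 → 2³ + 1³ = 8 + 1 = 9  — 9 already seen; the sequence cycles without reaching 1.

not base-4 3-happy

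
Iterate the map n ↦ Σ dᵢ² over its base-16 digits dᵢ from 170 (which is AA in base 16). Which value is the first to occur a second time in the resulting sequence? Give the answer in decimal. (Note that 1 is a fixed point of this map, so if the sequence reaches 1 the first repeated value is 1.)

170 = (10,10)_16 → 10² + 10² = 200
200 = (12,8)_16 → 12² + 8² = 208
208 = (13,0)_16 → 13² + 0² = 169
169 = (10,9)_16 → 10² + 9² = 181
181 = (11,5)_16 → 11² + 5² = 146
146 = (9,2)_16 → 9² + 2² = 85
85 = (5,5)_16 → 5² + 5² = 50
50 = (3,2)_16 → 3² + 2² = 13
13 = (13)_16 → 13² = 169  — 169 already appeared earlier.

169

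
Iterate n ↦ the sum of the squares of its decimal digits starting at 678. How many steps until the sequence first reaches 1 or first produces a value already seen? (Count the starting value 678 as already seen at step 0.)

678 → 6² + 7² + 8² = 149
149 → 1² + 4² + 9² = 98
98 → 9² + 8² = 145
145 → 1² + 4² + 5² = 42
42 → 4² + 2² = 20
20 → 2² + 0² = 4
4 → 4² = 16
16 → 1² + 6² = 37
37 → 3² + 7² = 58
58 → 5² + 8² = 89
89 → 8² + 9² = 145  — 145 repeats.
That took 11 steps.

11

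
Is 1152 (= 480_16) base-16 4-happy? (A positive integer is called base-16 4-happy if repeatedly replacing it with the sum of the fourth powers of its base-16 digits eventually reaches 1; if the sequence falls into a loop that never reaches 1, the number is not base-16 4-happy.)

1152 = (4,8,0)_16 → 4352
4352 = (1,1,0,0)_16 → 2
2 = (2)_16 → 16
16 = (1,0)_16 → 1  — reached 1.

base-16 4-happy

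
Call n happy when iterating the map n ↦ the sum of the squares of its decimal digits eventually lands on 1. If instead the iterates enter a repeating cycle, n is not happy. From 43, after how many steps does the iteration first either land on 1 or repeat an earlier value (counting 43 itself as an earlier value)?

43 → 4² + 3² = 25
25 → 2² + 5² = 29
29 → 2² + 9² = 85
85 → 8² + 5² = 89
89 → 8² + 9² = 145
145 → 1² + 4² + 5² = 42
42 → 4² + 2² = 20
20 → 2² + 0² = 4
4 → 4² = 16
16 → 1² + 6² = 37
37 → 3² + 7² = 58
58 → 5² + 8² = 89  — 89 repeats.
That took 12 steps.

12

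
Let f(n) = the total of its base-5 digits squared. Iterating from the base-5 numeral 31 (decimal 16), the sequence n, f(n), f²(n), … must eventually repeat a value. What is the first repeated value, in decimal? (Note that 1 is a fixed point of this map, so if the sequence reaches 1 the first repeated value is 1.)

16

16 = (3,1)_5 → 3² + 1² = 10
10 = (2,0)_5 → 2² + 0² = 4
4 = (4)_5 → 4² = 16  — 16 already appeared earlier.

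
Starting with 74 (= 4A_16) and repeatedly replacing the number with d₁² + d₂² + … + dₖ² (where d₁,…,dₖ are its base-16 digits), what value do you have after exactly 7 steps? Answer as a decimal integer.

74 = (4,10)_16 → 4² + 10² = 116
116 = (7,4)_16 → 7² + 4² = 65
65 = (4,1)_16 → 4² + 1² = 17
17 = (1,1)_16 → 1² + 1² = 2
2 = (2)_16 → 2² = 4
4 = (4)_16 → 4² = 16
16 = (1,0)_16 → 1² + 0² = 1

1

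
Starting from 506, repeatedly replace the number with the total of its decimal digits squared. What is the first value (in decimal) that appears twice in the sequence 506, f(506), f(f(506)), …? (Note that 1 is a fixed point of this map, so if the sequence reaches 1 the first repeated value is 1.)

506 → 5² + 0² + 6² = 25 + 0 + 36 = 61
61 → 6² + 1² = 36 + 1 = 37
37 → 3² + 7² = 9 + 49 = 58
58 → 5² + 8² = 25 + 64 = 89
89 → 8² + 9² = 64 + 81 = 145
145 → 1² + 4² + 5² = 1 + 16 + 25 = 42
42 → 4² + 2² = 16 + 4 = 20
20 → 2² + 0² = 4 + 0 = 4
4 → 4² = 16
16 → 1² + 6² = 1 + 36 = 37  — 37 already appeared earlier.

37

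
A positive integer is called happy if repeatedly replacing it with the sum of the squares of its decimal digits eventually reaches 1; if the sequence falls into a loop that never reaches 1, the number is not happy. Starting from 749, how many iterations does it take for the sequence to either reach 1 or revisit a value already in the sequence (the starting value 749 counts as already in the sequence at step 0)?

749 → 7² + 4² + 9² = 146
146 → 1² + 4² + 6² = 53
53 → 5² + 3² = 34
34 → 3² + 4² = 25
25 → 2² + 5² = 29
29 → 2² + 9² = 85
85 → 8² + 5² = 89
89 → 8² + 9² = 145
145 → 1² + 4² + 5² = 42
42 → 4² + 2² = 20
20 → 2² + 0² = 4
4 → 4² = 16
16 → 1² + 6² = 37
37 → 3² + 7² = 58
58 → 5² + 8² = 89  — 89 repeats.
That took 15 steps.

15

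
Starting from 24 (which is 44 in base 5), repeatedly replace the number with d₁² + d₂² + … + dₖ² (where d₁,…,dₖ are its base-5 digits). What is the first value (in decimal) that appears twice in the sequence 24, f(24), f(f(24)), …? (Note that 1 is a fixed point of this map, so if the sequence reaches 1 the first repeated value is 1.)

24 = (4,4)_5 → 32
32 = (1,1,2)_5 → 6
6 = (1,1)_5 → 2
2 = (2)_5 → 4
4 = (4)_5 → 16
16 = (3,1)_5 → 10
10 = (2,0)_5 → 4  — 4 already appeared earlier.

4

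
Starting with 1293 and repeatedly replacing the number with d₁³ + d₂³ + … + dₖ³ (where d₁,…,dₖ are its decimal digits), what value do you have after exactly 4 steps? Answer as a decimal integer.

1293 → 1³ + 2³ + 9³ + 3³ = 1 + 8 + 729 + 27 = 765
765 → 7³ + 6³ + 5³ = 343 + 216 + 125 = 684
684 → 6³ + 8³ + 4³ = 216 + 512 + 64 = 792
792 → 7³ + 9³ + 2³ = 343 + 729 + 8 = 1080

1080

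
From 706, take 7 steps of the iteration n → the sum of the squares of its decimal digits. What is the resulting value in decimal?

706 → 7² + 0² + 6² = 85
85 → 8² + 5² = 89
89 → 8² + 9² = 145
145 → 1² + 4² + 5² = 42
42 → 4² + 2² = 20
20 → 2² + 0² = 4
4 → 4² = 16

16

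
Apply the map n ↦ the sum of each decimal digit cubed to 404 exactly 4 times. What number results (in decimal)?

92

404 → 4³ + 0³ + 4³ = 64 + 0 + 64 = 128
128 → 1³ + 2³ + 8³ = 1 + 8 + 512 = 521
521 → 5³ + 2³ + 1³ = 125 + 8 + 1 = 134
134 → 1³ + 3³ + 4³ = 1 + 27 + 64 = 92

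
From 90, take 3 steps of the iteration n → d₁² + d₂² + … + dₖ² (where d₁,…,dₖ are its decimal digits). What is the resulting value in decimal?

90 → 9² + 0² = 81 + 0 = 81
81 → 8² + 1² = 64 + 1 = 65
65 → 6² + 5² = 36 + 25 = 61

61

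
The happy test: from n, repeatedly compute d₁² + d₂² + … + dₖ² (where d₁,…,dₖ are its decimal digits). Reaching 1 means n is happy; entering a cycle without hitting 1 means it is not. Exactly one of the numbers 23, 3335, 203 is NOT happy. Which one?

3335

23: 23 → 13 → 10 → 1  — reaches 1 (happy)
3335: 3335 → 52 → 29 → 85 → 89 → 145 → 42 → 20 → 4 → 16 → 37 → 58 → 89  — repeats 89 (not happy)
203: 203 → 13 → 10 → 1  — reaches 1 (happy)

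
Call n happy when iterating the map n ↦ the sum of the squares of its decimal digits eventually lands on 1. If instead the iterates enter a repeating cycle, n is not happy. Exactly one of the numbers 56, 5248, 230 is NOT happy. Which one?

56

56: 56 → 61 → 37 → 58 → 89 → 145 → 42 → 20 → 4 → 16 → 37  — repeats 37 (not happy)
5248: 5248 → 109 → 82 → 68 → 100 → 1  — reaches 1 (happy)
230: 230 → 13 → 10 → 1  — reaches 1 (happy)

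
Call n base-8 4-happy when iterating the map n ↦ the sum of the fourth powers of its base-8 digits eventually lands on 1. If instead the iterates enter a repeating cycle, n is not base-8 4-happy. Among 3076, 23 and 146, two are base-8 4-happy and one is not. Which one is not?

3076

3076: 3076 → 1552 → 97 → 258 → 272 → 272  — repeats 272 (not base-8 4-happy)
23: 23 → 2417 → 2178 → 288 → 512 → 1  — reaches 1 (base-8 4-happy)
146: 146 → 48 → 1296 → 288 → 512 → 1  — reaches 1 (base-8 4-happy)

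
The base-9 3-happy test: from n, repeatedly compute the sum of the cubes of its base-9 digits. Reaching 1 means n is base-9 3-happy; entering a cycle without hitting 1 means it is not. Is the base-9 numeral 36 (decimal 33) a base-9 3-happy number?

not base-9 3-happy

33 = (3,6)_9 → 3³ + 6³ = 243
243 = (3,0,0)_9 → 3³ + 0³ + 0³ = 27
27 = (3,0)_9 → 3³ + 0³ = 27  — 27 already seen; the sequence cycles without reaching 1.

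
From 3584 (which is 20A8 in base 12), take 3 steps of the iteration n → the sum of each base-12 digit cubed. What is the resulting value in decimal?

3584 = (2,0,10,8)_12 → 2³ + 0³ + 10³ + 8³ = 1520
1520 = (10,6,8)_12 → 10³ + 6³ + 8³ = 1728
1728 = (1,0,0,0)_12 → 1³ + 0³ + 0³ + 0³ = 1

1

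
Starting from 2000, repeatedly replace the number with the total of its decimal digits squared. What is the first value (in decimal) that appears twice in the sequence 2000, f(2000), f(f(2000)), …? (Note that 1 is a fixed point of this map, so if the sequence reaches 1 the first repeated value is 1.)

4

2000 → 2² + 0² + 0² + 0² = 4
4 → 4² = 16
16 → 1² + 6² = 37
37 → 3² + 7² = 58
58 → 5² + 8² = 89
89 → 8² + 9² = 145
145 → 1² + 4² + 5² = 42
42 → 4² + 2² = 20
20 → 2² + 0² = 4  — 4 already appeared earlier.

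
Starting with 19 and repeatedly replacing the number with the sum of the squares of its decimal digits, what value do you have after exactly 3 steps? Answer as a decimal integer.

19 → 82
82 → 68
68 → 100

100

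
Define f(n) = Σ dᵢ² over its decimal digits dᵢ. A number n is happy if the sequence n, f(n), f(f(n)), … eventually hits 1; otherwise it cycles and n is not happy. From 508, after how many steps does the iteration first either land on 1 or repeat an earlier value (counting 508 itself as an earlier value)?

508 → 89
89 → 145
145 → 42
42 → 20
20 → 4
4 → 16
16 → 37
37 → 58
58 → 89  — 89 repeats.
That took 9 steps.

9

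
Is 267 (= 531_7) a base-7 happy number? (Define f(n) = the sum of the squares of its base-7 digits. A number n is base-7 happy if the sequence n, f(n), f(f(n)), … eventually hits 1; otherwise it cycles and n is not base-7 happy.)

267 = (5,3,1)_7 → 5² + 3² + 1² = 35
35 = (5,0)_7 → 5² + 0² = 25
25 = (3,4)_7 → 3² + 4² = 25  — 25 already seen; the sequence cycles without reaching 1.

not base-7 happy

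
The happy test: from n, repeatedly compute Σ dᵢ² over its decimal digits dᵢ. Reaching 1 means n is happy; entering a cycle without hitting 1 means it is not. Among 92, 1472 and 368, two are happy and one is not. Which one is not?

92

92: 92 → 85 → 89 → 145 → 42 → 20 → 4 → 16 → 37 → 58 → 89  — repeats 89 (not happy)
1472: 1472 → 70 → 49 → 97 → 130 → 10 → 1  — reaches 1 (happy)
368: 368 → 109 → 82 → 68 → 100 → 1  — reaches 1 (happy)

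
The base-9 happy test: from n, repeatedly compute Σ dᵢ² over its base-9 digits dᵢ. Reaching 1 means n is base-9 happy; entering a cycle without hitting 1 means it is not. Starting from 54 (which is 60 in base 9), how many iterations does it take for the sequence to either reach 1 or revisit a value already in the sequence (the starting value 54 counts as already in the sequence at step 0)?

4

54 = (6,0)_9 → 6² + 0² = 36
36 = (4,0)_9 → 4² + 0² = 16
16 = (1,7)_9 → 1² + 7² = 50
50 = (5,5)_9 → 5² + 5² = 50  — 50 repeats.
That took 4 steps.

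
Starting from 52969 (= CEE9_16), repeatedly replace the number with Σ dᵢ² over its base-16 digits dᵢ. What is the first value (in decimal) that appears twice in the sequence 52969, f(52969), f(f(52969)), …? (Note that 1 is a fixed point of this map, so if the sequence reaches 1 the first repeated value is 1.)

52969 = (12,14,14,9)_16 → 617
617 = (2,6,9)_16 → 121
121 = (7,9)_16 → 130
130 = (8,2)_16 → 68
68 = (4,4)_16 → 32
32 = (2,0)_16 → 4
4 = (4)_16 → 16
16 = (1,0)_16 → 1  — reached the fixed point 1.
1 → 1, so 1 is the first repeated value.

1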